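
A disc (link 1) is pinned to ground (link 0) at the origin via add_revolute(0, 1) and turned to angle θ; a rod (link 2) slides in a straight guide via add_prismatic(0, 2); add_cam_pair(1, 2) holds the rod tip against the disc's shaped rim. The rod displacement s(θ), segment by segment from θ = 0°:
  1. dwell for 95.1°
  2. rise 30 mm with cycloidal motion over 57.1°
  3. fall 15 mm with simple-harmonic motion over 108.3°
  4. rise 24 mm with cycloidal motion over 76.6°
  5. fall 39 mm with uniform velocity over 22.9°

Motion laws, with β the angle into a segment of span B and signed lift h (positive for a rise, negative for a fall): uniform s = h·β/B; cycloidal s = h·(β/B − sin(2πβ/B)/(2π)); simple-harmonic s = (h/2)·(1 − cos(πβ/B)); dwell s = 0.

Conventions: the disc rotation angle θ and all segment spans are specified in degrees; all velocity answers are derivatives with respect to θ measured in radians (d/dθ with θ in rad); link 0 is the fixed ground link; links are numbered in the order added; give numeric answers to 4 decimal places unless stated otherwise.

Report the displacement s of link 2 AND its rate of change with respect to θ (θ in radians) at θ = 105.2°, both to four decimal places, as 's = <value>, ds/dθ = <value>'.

segment 1 (0° to 95.1°, dwell): s unchanged at 0.0000
θ = 105.2° falls in segment 2 (95.1° to 152.2°, cycloidal, h = 30): β = 105.2 − 95.1 = 10.1°, B = 57.1°; Δs = 30·(0.1769 − sin(2π·0.1769)/(2π)) = 1.0269; s = 0.0000 + 1.0269 = 1.0269
velocity in seg [95.1°–152.2°] (cycloidal), θ in radians: β = 10.1° = 0.1763 rad, B = 57.1° = 0.9966 rad; ds/dθ = (h/B)(1 − cos(2πβ/B)) = (30/0.9966)(1 − cos(2π·0.1769)) = 16.754676 mm/rad

s = 1.0269, ds/dθ = 16.7547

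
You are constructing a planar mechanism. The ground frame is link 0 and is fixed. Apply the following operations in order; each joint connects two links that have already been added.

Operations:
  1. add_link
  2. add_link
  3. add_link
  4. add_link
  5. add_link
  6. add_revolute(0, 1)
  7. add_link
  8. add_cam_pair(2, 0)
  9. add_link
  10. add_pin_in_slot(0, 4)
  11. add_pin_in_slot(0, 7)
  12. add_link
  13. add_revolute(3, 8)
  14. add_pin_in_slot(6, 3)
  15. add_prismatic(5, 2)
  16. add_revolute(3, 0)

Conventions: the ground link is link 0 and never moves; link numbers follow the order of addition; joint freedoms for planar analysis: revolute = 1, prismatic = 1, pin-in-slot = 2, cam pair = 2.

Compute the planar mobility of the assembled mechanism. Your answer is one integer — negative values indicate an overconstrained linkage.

L=1 J1=0 J2=0
add link → L=2 J1=0 J2=0
add link → L=3 J1=0 J2=0
add link → L=4 J1=0 J2=0
add link → L=5 J1=0 J2=0
add link → L=6 J1=0 J2=0
R@0,1 dof=1 J1 → L=6 J1=1 J2=0
add link → L=7 J1=1 J2=0
C@2,0 dof=2 J2 → L=7 J1=1 J2=1
add link → L=8 J1=1 J2=1
PS@0,4 dof=2 J2 → L=8 J1=1 J2=2
PS@0,7 dof=2 J2 → L=8 J1=1 J2=3
add link → L=9 J1=1 J2=3
R@3,8 dof=1 J1 → L=9 J1=2 J2=3
PS@6,3 dof=2 J2 → L=9 J1=2 J2=4
P@5,2 dof=1 J1 → L=9 J1=3 J2=4
R@3,0 dof=1 J1 → L=9 J1=4 J2=4
M=3(L−1)−2J1−J2=3·8−2·4−4=12

M = 12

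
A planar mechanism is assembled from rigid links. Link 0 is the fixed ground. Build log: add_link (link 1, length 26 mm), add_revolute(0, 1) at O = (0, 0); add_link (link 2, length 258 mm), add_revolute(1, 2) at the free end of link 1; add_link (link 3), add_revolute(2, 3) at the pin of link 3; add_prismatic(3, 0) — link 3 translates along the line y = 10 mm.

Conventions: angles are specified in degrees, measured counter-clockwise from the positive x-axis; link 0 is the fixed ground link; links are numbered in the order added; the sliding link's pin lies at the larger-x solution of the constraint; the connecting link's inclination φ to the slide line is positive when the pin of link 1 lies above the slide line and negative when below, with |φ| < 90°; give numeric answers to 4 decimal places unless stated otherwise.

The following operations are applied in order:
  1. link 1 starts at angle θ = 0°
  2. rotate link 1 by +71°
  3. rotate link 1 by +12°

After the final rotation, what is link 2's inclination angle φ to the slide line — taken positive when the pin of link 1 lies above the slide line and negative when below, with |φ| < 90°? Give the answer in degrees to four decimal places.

geometry: r = 26 mm, L = 258 mm, e = 10 mm; θ starts at 0°
rotate link 1 by +71°: θ ← 0° +71° = 71°
rotate link 1 by +12°: θ ← 71° +12° = 83°
h = r sin θ − e = 25.806200 − 10 = 15.806200
sin φ = h / L = 15.806200 / 258 = 0.06126434
φ = arcsin(0.06126434) = 3.512388°

3.5124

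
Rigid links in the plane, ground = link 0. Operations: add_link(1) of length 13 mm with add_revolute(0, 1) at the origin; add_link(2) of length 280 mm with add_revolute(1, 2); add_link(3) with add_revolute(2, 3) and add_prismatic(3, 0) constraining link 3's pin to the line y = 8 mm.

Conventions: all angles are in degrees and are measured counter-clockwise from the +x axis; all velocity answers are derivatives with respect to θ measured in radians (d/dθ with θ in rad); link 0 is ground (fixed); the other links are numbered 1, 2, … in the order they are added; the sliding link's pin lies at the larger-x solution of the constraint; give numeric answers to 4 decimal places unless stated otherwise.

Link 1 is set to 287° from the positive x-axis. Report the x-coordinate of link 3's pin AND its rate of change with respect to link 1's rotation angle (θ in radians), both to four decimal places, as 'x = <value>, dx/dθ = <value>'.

geometry: r = 13 mm, L = 280 mm, e = 8 mm
crank pin P = (r cos θ, r sin θ) = (3.800832, -12.431962)
h = r sin θ − e = -12.431962 − 8 = -20.431962
x = r cos θ + √(L² − h²) = 3.800832 + 279.253532 = 283.054364
dx/dθ = −r sin θ − h·r cos θ/√(L² − h²) (θ in radians; h = -20.431962) = 12.710055

x = 283.0544, dx/dθ = 12.7101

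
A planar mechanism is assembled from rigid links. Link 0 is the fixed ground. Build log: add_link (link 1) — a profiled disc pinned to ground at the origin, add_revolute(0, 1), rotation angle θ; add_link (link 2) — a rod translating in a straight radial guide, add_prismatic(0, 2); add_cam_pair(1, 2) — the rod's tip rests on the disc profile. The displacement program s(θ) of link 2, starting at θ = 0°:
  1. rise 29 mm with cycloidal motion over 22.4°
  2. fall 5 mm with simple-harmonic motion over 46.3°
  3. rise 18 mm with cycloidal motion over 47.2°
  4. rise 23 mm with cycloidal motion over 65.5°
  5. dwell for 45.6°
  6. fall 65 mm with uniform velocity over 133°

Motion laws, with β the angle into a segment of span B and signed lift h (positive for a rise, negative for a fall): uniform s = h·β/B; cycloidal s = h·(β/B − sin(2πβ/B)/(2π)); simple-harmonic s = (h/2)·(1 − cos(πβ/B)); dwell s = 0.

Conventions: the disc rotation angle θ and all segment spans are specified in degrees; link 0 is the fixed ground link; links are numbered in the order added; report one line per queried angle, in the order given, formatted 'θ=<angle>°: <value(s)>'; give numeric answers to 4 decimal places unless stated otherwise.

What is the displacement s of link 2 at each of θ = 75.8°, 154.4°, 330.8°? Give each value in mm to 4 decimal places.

seg 1 [0°–22.4°] cycloidal, h=29: full span → s += 29 → s = 29.0000
seg 2 [22.4°–68.7°] simple-harmonic, h=-5: full span → s += -5 → s = 24.0000
seg 3 [68.7°–115.9°] cycloidal, h=18: θ=75.8° here. β=7.1, B=47.2. 18·(0.1504 − sin(2π·0.1504)/(2π)) = 0.3855 → s = 24.3855
seg 3 [68.7°–115.9°] cycloidal, h=18: full span → s += 18 → s = 42.0000
seg 4 [115.9°–181.4°] cycloidal, h=23: θ=154.4° here. β=38.5, B=65.5. 23·(0.5878 − sin(2π·0.5878)/(2π)) = 15.4373 → s = 57.4373
seg 4 [115.9°–181.4°] cycloidal, h=23: full span → s += 23 → s = 65.0000
seg 5 [181.4°–227°] dwell: s stays 65.0000
seg 6 [227°–360°] uniform, h=-65: θ=330.8° here. β=103.8, B=133. -65·103.8/133 = -50.7293 → s = 14.2707

θ=75.8°: 24.3855
θ=154.4°: 57.4373
θ=330.8°: 14.2707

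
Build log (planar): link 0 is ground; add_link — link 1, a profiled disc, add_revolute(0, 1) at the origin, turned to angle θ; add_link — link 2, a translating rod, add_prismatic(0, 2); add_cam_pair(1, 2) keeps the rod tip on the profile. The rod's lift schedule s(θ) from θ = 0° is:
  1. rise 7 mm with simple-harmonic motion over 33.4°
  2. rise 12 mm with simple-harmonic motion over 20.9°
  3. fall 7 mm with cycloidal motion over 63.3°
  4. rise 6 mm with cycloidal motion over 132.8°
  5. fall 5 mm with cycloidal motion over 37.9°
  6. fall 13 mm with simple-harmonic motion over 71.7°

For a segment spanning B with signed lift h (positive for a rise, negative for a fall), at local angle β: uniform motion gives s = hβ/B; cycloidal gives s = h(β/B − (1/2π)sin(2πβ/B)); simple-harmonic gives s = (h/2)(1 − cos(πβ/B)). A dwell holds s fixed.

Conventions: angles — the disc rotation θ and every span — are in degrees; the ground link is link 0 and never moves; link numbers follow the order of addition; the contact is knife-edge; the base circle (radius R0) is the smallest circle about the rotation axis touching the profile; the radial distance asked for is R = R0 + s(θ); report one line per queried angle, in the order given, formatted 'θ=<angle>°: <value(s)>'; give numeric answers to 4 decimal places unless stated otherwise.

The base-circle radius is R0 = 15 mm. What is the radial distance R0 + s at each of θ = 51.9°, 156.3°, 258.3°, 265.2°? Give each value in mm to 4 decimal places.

seg 1 [0°–33.4°] simple-harmonic, h=7: full span → s += 7 → s = 7.0000
seg 2 [33.4°–54.3°] simple-harmonic, h=12: θ=51.9° here. β=18.5, B=20.9. 12/2·(1 − cos(π·0.8852)) = 11.6138 → s = 18.6138
seg 2 [33.4°–54.3°] simple-harmonic, h=12: full span → s += 12 → s = 19.0000
seg 3 [54.3°–117.6°] cycloidal, h=-7: full span → s += -7 → s = 12.0000
seg 4 [117.6°–250.4°] cycloidal, h=6: θ=156.3° here. β=38.7, B=132.8. 6·(0.2914 − sin(2π·0.2914)/(2π)) = 0.8257 → s = 12.8257
seg 4 [117.6°–250.4°] cycloidal, h=6: full span → s += 6 → s = 18.0000
seg 5 [250.4°–288.3°] cycloidal, h=-5: θ=258.3° here. β=7.9, B=37.9. -5·(0.2084 − sin(2π·0.2084)/(2π)) = -0.2734 → s = 17.7266
seg 5 [250.4°–288.3°] cycloidal, h=-5: θ=265.2° here. β=14.8, B=37.9. -5·(0.3905 − sin(2π·0.3905)/(2π)) = -1.4472 → s = 16.5528
θ=51.9°: R = R0 + s = 15 + 18.6138 = 33.6138
θ=156.3°: R = R0 + s = 15 + 12.8257 = 27.8257
θ=258.3°: R = R0 + s = 15 + 17.7266 = 32.7266
θ=265.2°: R = R0 + s = 15 + 16.5528 = 31.5528

θ=51.9°: 33.6138
θ=156.3°: 27.8257
θ=258.3°: 32.7266
θ=265.2°: 31.5528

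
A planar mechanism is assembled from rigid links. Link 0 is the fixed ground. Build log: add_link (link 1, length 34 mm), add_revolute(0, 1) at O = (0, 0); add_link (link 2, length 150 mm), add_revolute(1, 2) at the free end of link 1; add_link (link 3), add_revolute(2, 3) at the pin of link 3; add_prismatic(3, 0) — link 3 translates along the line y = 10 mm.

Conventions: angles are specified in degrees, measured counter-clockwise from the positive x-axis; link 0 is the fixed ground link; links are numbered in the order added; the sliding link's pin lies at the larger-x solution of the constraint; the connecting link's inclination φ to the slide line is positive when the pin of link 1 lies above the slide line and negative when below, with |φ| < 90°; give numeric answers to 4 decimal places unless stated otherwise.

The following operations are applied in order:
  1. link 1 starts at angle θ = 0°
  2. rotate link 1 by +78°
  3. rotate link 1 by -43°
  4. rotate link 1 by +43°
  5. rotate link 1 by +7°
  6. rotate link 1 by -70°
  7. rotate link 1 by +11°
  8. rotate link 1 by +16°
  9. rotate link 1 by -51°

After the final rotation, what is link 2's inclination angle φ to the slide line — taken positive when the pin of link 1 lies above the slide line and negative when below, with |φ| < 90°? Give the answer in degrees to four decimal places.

geometry: r = 34 mm, L = 150 mm, e = 10 mm; θ starts at 0°
rotate link 1 by +78°: θ ← 0° +78° = 78°
rotate link 1 by -43°: θ ← 78° -43° = 35°
rotate link 1 by +43°: θ ← 35° +43° = 78°
rotate link 1 by +7°: θ ← 78° +7° = 85°
rotate link 1 by -70°: θ ← 85° -70° = 15°
rotate link 1 by +11°: θ ← 15° +11° = 26°
rotate link 1 by +16°: θ ← 26° +16° = 42°
rotate link 1 by -51°: θ ← 42° -51° = -9°
h = r sin θ − e = -5.318772 − 10 = -15.318772
sin φ = h / L = -15.318772 / 150 = -0.10212515
φ = arcsin(-0.10212515) = -5.861559°

-5.8616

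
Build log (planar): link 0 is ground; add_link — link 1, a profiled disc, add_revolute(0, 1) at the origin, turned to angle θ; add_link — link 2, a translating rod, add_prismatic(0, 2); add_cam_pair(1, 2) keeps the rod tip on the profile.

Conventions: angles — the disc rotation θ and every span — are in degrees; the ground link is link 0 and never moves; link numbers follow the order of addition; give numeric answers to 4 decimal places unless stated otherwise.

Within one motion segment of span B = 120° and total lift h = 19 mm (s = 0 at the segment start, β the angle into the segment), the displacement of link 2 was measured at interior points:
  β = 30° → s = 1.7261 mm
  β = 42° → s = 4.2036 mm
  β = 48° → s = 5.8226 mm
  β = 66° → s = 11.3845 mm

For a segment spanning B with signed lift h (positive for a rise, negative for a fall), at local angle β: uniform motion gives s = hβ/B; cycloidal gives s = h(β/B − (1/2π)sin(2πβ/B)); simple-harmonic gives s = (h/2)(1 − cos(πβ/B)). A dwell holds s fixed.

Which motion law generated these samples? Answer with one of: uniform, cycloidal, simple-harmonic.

candidates at β/B = r: uniform s = h·r (linear in β); cycloidal s = h·(r − sin(2πr)/(2π)); simple-harmonic s = (h/2)(1 − cos(πr))
β=30°: printed 1.7261 | uniform 4.7500, cycloidal 1.7261, simple-harmonic 2.7825
β=42°: printed 4.2036 | uniform 6.6500, cycloidal 4.2036, simple-harmonic 5.1871
β=48°: printed 5.8226 | uniform 7.6000, cycloidal 5.8226, simple-harmonic 6.5643
β=66°: printed 11.3845 | uniform 10.4500, cycloidal 11.3845, simple-harmonic 10.9861
only one law matches every sample → cycloidal

cycloidal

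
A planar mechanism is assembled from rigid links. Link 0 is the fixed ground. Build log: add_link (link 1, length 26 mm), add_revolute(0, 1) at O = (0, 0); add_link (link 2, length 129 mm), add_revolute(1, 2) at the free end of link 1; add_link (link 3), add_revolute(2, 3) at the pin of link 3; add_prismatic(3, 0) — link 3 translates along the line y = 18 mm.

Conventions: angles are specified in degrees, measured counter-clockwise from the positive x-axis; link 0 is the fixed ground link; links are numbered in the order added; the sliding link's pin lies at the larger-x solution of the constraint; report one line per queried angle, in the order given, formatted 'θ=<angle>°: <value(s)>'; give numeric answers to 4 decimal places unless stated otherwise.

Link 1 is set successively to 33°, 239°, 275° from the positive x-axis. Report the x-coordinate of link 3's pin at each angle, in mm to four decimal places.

geometry: r = 26 mm, L = 129 mm, e = 18 mm
θ=33°: crank pin P = (r cos θ, r sin θ) = (21.805435, 14.160615)
θ=33°: h = r sin θ − e = 14.160615 − 18 = -3.839385
θ=33°: x = r cos θ + √(L² − h²) = 21.805435 + 128.942852 = 150.748287
θ=239°: crank pin P = (r cos θ, r sin θ) = (-13.390990, -22.286350)
θ=239°: h = r sin θ − e = -22.286350 − 18 = -40.286350
θ=239°: x = r cos θ + √(L² − h²) = -13.390990 + 122.547991 = 109.157001
θ=275°: crank pin P = (r cos θ, r sin θ) = (2.266049, -25.901062)
θ=275°: h = r sin θ − e = -25.901062 − 18 = -43.901062
θ=275°: x = r cos θ + √(L² − h²) = 2.266049 + 121.300028 = 123.566077

θ=33°: 150.7483
θ=239°: 109.1570
θ=275°: 123.5661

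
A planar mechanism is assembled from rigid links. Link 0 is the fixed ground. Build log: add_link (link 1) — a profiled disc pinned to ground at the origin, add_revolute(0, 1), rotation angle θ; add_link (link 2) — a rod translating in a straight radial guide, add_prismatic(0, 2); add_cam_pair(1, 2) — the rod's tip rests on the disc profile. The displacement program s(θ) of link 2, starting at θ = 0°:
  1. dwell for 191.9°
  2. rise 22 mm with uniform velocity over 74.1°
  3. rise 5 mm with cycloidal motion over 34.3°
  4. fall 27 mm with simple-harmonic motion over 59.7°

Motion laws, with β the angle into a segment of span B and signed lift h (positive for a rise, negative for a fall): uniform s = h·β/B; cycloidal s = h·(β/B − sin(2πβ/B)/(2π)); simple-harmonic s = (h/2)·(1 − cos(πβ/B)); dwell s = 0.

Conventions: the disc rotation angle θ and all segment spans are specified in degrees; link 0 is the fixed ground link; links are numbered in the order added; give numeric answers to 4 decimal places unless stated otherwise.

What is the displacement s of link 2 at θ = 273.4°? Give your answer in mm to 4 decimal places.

seg 1 [0°–191.9°] dwell: s stays 0.0000
seg 2 [191.9°–266°] uniform, h=22: full span → s += 22 → s = 22.0000
seg 3 [266°–300.3°] cycloidal, h=5: θ=273.4° here. β=7.4, B=34.3. 5·(0.2157 − sin(2π·0.2157)/(2π)) = 0.3013 → s = 22.3013

22.3013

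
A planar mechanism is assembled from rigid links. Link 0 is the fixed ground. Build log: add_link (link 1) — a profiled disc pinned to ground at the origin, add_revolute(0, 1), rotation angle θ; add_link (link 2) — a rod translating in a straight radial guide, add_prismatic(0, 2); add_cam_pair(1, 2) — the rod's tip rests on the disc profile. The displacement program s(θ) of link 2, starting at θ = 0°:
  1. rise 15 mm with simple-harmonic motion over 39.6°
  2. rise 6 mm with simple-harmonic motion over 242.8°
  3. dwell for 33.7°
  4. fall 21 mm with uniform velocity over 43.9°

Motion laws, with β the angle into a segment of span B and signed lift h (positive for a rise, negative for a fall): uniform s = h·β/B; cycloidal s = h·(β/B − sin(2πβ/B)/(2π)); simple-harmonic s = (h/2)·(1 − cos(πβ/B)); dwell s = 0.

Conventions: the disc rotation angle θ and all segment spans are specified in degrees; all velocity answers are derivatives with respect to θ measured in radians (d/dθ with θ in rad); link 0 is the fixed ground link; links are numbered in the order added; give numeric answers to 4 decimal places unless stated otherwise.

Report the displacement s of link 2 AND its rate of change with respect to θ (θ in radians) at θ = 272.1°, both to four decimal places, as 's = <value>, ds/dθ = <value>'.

seg 1 [0°–39.6°] simple-harmonic, h=15: full span → s += 15 → s = 15.0000
seg 2 [39.6°–282.4°] simple-harmonic, h=6: θ=272.1° here. β=232.5, B=242.8. 6/2·(1 − cos(π·0.9576)) = 5.9734 → s = 20.9734
velocity in seg [39.6°–282.4°] (simple-harmonic), θ in radians: β = 232.5° = 4.0579 rad, B = 242.8° = 4.2377 rad; ds/dθ = (πh/(2B)) sin(πβ/B) = (π·6/(2·4.2377)) sin(π·0.9576) = 0.295527 mm/rad

s = 20.9734, ds/dθ = 0.2955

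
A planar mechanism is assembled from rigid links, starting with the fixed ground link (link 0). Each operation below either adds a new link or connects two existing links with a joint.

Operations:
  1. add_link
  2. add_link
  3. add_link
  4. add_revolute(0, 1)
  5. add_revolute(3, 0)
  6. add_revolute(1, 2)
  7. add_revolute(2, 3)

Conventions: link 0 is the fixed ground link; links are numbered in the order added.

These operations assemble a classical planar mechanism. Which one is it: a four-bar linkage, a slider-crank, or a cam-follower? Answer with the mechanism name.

links: 4 (incl. ground); joints: 4 revolute, 0 prismatic, 0 higher (cam) pair, forming one closed loop
4 links in a single 4R loop → four-bar linkage

four-bar linkage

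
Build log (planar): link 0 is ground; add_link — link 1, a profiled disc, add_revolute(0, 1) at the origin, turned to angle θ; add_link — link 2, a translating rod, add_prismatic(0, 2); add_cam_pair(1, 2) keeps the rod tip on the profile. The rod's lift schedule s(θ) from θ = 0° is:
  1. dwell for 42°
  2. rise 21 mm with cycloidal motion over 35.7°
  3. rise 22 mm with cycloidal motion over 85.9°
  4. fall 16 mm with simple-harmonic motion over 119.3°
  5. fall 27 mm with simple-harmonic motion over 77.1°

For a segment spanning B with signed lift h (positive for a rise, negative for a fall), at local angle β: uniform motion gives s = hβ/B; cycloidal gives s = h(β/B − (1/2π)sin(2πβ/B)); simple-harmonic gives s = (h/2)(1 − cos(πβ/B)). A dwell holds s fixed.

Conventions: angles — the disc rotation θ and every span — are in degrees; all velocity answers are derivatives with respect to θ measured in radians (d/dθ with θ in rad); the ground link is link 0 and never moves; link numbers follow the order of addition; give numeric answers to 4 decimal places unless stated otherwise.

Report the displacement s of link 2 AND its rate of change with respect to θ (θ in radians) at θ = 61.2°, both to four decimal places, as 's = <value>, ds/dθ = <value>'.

seg 1 [0°–42°] dwell: s stays 0.0000
seg 2 [42°–77.7°] cycloidal, h=21: θ=61.2° here. β=19.2, B=35.7. 21·(0.5378 − sin(2π·0.5378)/(2π)) = 12.0808 → s = 12.0808
velocity in seg [42°–77.7°] (cycloidal), θ in radians: β = 19.2° = 0.3351 rad, B = 35.7° = 0.6231 rad; ds/dθ = (h/B)(1 − cos(2πβ/B)) = (21/0.6231)(1 − cos(2π·0.5378)) = 66.459929 mm/rad

s = 12.0808, ds/dθ = 66.4599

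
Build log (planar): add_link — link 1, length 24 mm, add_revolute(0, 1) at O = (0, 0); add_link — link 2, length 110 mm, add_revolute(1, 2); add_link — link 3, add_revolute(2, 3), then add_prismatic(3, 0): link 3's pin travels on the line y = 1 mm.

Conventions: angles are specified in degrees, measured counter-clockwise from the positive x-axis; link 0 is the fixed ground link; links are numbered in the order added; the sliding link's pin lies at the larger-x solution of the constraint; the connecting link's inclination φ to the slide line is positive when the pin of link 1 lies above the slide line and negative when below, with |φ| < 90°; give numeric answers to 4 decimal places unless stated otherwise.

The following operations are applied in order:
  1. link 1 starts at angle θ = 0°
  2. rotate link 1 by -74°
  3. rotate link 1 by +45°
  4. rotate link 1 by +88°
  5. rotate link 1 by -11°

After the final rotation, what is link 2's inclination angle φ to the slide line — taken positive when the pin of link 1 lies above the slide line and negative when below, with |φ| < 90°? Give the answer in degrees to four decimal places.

geometry: r = 24 mm, L = 110 mm, e = 1 mm; θ starts at 0°
rotate link 1 by -74°: θ ← 0° -74° = -74°
rotate link 1 by +45°: θ ← -74° +45° = -29°
rotate link 1 by +88°: θ ← -29° +88° = 59°
rotate link 1 by -11°: θ ← 59° -11° = 48°
h = r sin θ − e = 17.835476 − 1 = 16.835476
sin φ = h / L = 16.835476 / 110 = 0.15304978
φ = arcsin(0.15304978) = 8.803707°

8.8037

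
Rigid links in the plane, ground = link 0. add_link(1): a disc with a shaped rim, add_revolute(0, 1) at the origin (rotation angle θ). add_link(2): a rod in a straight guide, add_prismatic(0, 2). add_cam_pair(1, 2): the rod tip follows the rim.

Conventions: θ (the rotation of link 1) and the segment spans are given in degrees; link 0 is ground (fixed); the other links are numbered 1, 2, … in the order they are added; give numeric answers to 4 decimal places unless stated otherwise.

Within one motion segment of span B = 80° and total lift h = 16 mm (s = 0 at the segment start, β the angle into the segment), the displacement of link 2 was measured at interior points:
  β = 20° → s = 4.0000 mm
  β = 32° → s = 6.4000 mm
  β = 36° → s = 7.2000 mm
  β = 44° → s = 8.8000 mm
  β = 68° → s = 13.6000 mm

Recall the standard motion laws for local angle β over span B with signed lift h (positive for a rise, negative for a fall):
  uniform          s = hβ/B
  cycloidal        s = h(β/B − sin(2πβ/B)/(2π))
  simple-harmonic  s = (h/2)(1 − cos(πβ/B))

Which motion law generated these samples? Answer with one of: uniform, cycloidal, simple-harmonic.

candidates at β/B = r: uniform s = h·r (linear in β); cycloidal s = h·(r − sin(2πr)/(2π)); simple-harmonic s = (h/2)(1 − cos(πr))
β=20°: printed 4.0000 | uniform 4.0000, cycloidal 1.4535, simple-harmonic 2.3431
β=32°: printed 6.4000 | uniform 6.4000, cycloidal 4.9032, simple-harmonic 5.5279
β=36°: printed 7.2000 | uniform 7.2000, cycloidal 6.4131, simple-harmonic 6.7485
β=44°: printed 8.8000 | uniform 8.8000, cycloidal 9.5869, simple-harmonic 9.2515
β=68°: printed 13.6000 | uniform 13.6000, cycloidal 15.6601, simple-harmonic 15.1281
only one law matches every sample → uniform

uniform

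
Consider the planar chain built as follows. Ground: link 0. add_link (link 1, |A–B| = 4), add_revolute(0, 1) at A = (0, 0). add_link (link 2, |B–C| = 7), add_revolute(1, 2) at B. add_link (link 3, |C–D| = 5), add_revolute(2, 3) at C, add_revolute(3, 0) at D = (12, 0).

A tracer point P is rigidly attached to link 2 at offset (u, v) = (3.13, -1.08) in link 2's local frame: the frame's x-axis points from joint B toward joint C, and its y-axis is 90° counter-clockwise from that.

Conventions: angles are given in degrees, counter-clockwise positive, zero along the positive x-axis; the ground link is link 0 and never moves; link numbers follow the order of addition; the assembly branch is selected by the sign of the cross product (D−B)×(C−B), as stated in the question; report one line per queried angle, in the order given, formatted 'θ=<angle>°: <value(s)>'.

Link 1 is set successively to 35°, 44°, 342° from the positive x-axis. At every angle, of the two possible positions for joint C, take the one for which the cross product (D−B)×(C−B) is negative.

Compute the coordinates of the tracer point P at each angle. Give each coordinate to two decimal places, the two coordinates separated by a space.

A=(0,0), D=(12.00,0)
θ=35°: B = A + 4.00·(cos35°, sin35°) = (3.2766, 2.2943)
θ=35°: |BD| = 9.0201
θ=35°: circle(B,7.00) ∩ circle(D,5.00): a=5.8404, h=3.8587
θ=35°:   candidates: C₊=(9.9064,4.5406) cross=34.806; C₋=(7.9434,-2.9230) cross=-34.806
θ=35°:   branch - wants cross < 0 → take C=(7.9434,-2.9230) (cross=-34.806)
θ=35°: ex = (C−B)/|BC| = (0.6667,-0.7453); ey = (0.7453,0.6667)
θ=35°: P = B + 3.13·ex + -1.08·ey = (4.5584,-0.7586)
θ=44°: B = A + 4.00·(cos44°, sin44°) = (2.8774, 2.7786)
θ=44°: |BD| = 9.5364
θ=44°: circle(B,7.00) ∩ circle(D,5.00): a=6.0265, h=3.5610
θ=44°:   candidates: C₊=(9.6800,4.4292) cross=33.959; C₋=(7.6048,-2.3838) cross=-33.959
θ=44°:   branch - wants cross < 0 → take C=(7.6048,-2.3838) (cross=-33.959)
θ=44°: ex = (C−B)/|BC| = (0.6754,-0.7375); ey = (0.7375,0.6754)
θ=44°: P = B + 3.13·ex + -1.08·ey = (4.1947,-0.2591)
θ=342°: B = A + 4.00·(cos342°, sin342°) = (3.8042, -1.2361)
θ=342°: |BD| = 8.2885
θ=342°: circle(B,7.00) ∩ circle(D,5.00): a=5.5920, h=4.2106
θ=342°:   candidates: C₊=(8.7058,3.7614) cross=34.899; C₋=(9.9617,-4.5656) cross=-34.899
θ=342°:   branch - wants cross < 0 → take C=(9.9617,-4.5656) (cross=-34.899)
θ=342°: ex = (C−B)/|BC| = (0.8796,-0.4757); ey = (0.4757,0.8796)
θ=342°: P = B + 3.13·ex + -1.08·ey = (6.0438,-3.6749)

θ=35°: 4.56 -0.76
θ=44°: 4.19 -0.26
θ=342°: 6.04 -3.67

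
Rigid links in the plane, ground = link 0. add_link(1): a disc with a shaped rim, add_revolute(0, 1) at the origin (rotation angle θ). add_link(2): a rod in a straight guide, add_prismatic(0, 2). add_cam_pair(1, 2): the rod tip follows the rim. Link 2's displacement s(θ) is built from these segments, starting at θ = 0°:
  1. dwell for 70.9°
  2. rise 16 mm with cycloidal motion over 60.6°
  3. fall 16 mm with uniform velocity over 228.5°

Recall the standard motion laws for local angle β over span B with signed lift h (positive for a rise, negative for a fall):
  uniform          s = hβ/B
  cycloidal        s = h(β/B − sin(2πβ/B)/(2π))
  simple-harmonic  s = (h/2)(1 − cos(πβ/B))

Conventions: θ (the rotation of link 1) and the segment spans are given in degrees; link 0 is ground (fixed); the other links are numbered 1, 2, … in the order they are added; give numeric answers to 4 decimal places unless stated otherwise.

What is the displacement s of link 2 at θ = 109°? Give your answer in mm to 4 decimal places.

segment 1 (0° to 70.9°, dwell): s unchanged at 0.0000
θ = 109° falls in segment 2 (70.9° to 131.5°, cycloidal, h = 16): β = 109 − 70.9 = 38.1°, B = 60.6°; Δs = 16·(0.6287 − sin(2π·0.6287)/(2π)) = 11.9016; s = 0.0000 + 11.9016 = 11.9016

11.9016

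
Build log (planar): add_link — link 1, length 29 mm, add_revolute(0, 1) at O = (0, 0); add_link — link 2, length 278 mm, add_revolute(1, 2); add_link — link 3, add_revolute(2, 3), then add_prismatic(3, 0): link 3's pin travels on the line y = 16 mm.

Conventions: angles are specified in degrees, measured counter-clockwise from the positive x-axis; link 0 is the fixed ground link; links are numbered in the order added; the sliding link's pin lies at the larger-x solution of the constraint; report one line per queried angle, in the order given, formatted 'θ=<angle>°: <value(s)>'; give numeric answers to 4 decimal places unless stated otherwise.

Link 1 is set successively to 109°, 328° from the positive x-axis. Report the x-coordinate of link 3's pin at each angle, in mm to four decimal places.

geometry: r = 29 mm, L = 278 mm, e = 16 mm
θ=109°: crank pin P = (r cos θ, r sin θ) = (-9.441476, 27.420039)
θ=109°: h = r sin θ − e = 27.420039 − 16 = 11.420039
θ=109°: x = r cos θ + √(L² − h²) = -9.441476 + 277.765337 = 268.323861
θ=328°: crank pin P = (r cos θ, r sin θ) = (24.593395, -15.367659)
θ=328°: h = r sin θ − e = -15.367659 − 16 = -31.367659
θ=328°: x = r cos θ + √(L² − h²) = 24.593395 + 276.224673 = 300.818068

θ=109°: 268.3239
θ=328°: 300.8181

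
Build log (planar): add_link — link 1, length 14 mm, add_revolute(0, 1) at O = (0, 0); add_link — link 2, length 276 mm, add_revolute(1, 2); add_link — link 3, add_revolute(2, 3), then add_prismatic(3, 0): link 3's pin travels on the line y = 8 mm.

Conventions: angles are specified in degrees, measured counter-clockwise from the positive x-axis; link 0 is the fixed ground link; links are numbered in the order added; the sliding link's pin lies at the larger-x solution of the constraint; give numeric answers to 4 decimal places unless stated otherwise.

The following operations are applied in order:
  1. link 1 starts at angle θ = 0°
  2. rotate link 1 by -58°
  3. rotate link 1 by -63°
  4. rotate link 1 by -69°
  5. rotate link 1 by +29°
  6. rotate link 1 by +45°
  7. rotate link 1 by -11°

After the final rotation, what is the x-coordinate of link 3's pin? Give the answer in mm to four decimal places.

geometry: r = 14 mm, L = 276 mm, e = 8 mm; θ starts at 0°
rotate link 1 by -58°: θ ← 0° -58° = -58°
rotate link 1 by -63°: θ ← -58° -63° = -121°
rotate link 1 by -69°: θ ← -121° -69° = -190°
rotate link 1 by +29°: θ ← -190° +29° = -161°
rotate link 1 by +45°: θ ← -161° +45° = -116°
rotate link 1 by -11°: θ ← -116° -11° = -127°
crank pin P = (r cos θ, r sin θ) = (-8.425410, -11.180897)
h = r sin θ − e = -11.180897 − 8 = -19.180897
x = r cos θ + √(L² − h²) = -8.425410 + 275.332695 = 266.907285

266.9073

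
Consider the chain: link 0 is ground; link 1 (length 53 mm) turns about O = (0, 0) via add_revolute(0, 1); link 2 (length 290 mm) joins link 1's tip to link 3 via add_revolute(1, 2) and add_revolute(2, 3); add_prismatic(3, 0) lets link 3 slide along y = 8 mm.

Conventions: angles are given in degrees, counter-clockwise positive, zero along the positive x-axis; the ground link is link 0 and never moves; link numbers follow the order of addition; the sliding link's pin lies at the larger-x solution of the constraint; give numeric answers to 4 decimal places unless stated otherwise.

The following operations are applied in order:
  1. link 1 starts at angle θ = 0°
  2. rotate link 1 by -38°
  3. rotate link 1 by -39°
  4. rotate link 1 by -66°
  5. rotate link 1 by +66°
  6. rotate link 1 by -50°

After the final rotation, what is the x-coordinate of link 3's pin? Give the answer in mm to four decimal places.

geometry: r = 53 mm, L = 290 mm, e = 8 mm; θ starts at 0°
rotate link 1 by -38°: θ ← 0° -38° = -38°
rotate link 1 by -39°: θ ← -38° -39° = -77°
rotate link 1 by -66°: θ ← -77° -66° = -143°
rotate link 1 by +66°: θ ← -143° +66° = -77°
rotate link 1 by -50°: θ ← -77° -50° = -127°
crank pin P = (r cos θ, r sin θ) = (-31.896196, -42.327682)
h = r sin θ − e = -42.327682 − 8 = -50.327682
x = r cos θ + √(L² − h²) = -31.896196 + 285.599588 = 253.703391

253.7034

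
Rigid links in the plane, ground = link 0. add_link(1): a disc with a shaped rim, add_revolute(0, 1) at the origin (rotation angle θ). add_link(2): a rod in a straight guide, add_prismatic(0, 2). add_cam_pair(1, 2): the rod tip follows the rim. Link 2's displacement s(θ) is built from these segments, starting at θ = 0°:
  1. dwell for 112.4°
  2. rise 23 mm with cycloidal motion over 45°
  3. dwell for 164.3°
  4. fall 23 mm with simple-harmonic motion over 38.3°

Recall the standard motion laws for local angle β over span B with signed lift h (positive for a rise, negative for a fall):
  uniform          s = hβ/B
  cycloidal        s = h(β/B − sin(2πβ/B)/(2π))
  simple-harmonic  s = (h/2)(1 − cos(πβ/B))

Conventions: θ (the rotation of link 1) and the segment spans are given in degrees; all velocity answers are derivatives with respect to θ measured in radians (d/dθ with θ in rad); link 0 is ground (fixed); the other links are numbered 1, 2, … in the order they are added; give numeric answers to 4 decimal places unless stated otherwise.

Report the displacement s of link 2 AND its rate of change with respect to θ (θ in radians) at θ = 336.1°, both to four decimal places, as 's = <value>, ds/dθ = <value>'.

segment 1 (0° to 112.4°, dwell): s unchanged at 0.0000
segment 2 (112.4° to 157.4°, cycloidal, h = 23) is passed completely: s = 0.0000 + (23) = 23.0000
segment 3 (157.4° to 321.7°, dwell): s unchanged at 23.0000
θ = 336.1° falls in segment 4 (321.7° to 360°, simple-harmonic, h = -23): β = 336.1 − 321.7 = 14.4°, B = 38.3°; Δs = -23/2·(1 − cos(π·0.3760)) = -7.1318; s = 23.0000 − 7.1318 = 15.8682
velocity in seg [321.7°–360°] (simple-harmonic), θ in radians: β = 14.4° = 0.2513 rad, B = 38.3° = 0.6685 rad; ds/dθ = (πh/(2B)) sin(πβ/B) = (π·(-23)/(2·0.6685)) sin(π·0.3760) = -49.996298 mm/rad

s = 15.8682, ds/dθ = -49.9963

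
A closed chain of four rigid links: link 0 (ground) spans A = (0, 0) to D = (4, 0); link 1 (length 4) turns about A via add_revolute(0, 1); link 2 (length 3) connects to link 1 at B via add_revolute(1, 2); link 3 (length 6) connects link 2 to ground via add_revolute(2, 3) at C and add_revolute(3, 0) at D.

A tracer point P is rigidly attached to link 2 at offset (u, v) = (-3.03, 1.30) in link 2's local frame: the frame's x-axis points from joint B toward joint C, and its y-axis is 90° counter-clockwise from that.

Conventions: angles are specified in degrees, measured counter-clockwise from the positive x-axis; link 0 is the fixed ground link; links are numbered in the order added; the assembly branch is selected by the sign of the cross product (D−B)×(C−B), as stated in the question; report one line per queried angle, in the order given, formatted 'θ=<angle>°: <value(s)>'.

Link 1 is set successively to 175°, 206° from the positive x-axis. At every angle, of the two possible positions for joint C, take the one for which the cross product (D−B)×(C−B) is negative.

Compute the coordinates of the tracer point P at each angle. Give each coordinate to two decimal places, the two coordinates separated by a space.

A=(0,0), D=(4.00,0)
θ=175°: B = A + 4.00·(cos175°, sin175°) = (-3.9848, 0.3486)
θ=175°: |BD| = 7.9924
θ=175°: circle(B,3.00) ∩ circle(D,6.00): a=2.3071, h=1.9176
θ=175°:   candidates: C₊=(-1.5962,2.1638) cross=15.327; C₋=(-1.7635,-1.6678) cross=-15.327
θ=175°:   branch - wants cross < 0 → take C=(-1.7635,-1.6678) (cross=-15.327)
θ=175°: ex = (C−B)/|BC| = (0.7404,-0.6722); ey = (0.6722,0.7404)
θ=175°: P = B + -3.03·ex + 1.30·ey = (-5.3544,3.3478)
θ=206°: B = A + 4.00·(cos206°, sin206°) = (-3.5952, -1.7535)
θ=206°: |BD| = 7.7950
θ=206°: circle(B,3.00) ∩ circle(D,6.00): a=2.1656, h=2.0761
θ=206°:   candidates: C₊=(-1.9521,0.7566) cross=16.183; C₋=(-1.0181,-3.2892) cross=-16.183
θ=206°:   branch - wants cross < 0 → take C=(-1.0181,-3.2892) (cross=-16.183)
θ=206°: ex = (C−B)/|BC| = (0.8590,-0.5119); ey = (0.5119,0.8590)
θ=206°: P = B + -3.03·ex + 1.30·ey = (-5.5326,0.9144)

θ=175°: -5.35 3.35
θ=206°: -5.53 0.91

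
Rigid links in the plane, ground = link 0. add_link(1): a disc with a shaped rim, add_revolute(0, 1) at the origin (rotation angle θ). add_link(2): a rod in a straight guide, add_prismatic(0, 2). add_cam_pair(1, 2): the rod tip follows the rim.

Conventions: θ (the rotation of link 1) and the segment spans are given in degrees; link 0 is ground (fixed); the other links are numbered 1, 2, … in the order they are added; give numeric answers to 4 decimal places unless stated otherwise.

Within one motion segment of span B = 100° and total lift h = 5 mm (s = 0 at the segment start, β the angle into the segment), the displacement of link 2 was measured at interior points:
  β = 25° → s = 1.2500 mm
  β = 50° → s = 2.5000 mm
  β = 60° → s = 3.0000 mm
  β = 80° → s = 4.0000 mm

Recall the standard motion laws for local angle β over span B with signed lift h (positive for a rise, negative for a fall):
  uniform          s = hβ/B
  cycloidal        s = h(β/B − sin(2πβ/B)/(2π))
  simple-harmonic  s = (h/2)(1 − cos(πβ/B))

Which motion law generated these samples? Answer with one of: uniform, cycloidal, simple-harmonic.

candidates at β/B = r: uniform s = h·r (linear in β); cycloidal s = h·(r − sin(2πr)/(2π)); simple-harmonic s = (h/2)(1 − cos(πr))
β=25°: printed 1.2500 | uniform 1.2500, cycloidal 0.4542, simple-harmonic 0.7322
β=50°: printed 2.5000 | uniform 2.5000, cycloidal 2.5000, simple-harmonic 2.5000
β=60°: printed 3.0000 | uniform 3.0000, cycloidal 3.4677, simple-harmonic 3.2725
β=80°: printed 4.0000 | uniform 4.0000, cycloidal 4.7568, simple-harmonic 4.5225
only one law matches every sample → uniform

uniform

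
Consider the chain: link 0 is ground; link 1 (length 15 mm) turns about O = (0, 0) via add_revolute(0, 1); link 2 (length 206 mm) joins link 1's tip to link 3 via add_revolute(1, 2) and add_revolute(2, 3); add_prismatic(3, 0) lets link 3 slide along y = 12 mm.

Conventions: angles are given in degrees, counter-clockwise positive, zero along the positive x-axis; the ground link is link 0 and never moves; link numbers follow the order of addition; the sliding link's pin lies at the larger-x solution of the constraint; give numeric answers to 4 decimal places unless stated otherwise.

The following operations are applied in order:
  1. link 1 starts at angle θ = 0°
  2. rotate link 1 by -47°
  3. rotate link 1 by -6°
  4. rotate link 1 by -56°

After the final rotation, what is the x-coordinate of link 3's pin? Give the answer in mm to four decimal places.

geometry: r = 15 mm, L = 206 mm, e = 12 mm; θ starts at 0°
rotate link 1 by -47°: θ ← 0° -47° = -47°
rotate link 1 by -6°: θ ← -47° -6° = -53°
rotate link 1 by -56°: θ ← -53° -56° = -109°
crank pin P = (r cos θ, r sin θ) = (-4.883522, -14.182779)
h = r sin θ − e = -14.182779 − 12 = -26.182779
x = r cos θ + √(L² − h²) = -4.883522 + 204.329298 = 199.445776

199.4458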